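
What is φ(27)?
18

27 = 3^3
φ(n) = n × ∏(1 - 1/p) for each prime p dividing n
φ(27) = 27 × (1 - 1/3) = 18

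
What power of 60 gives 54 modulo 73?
70

Baby-step giant-step with step n = ⌈√73⌉ = 9.
Baby steps 60^j mod 73 (j:value) for j=0..8: 0:1, 1:60, 2:23, 3:66, 4:18, 5:58, 6:49, 7:20, 8:32.
Giant-step multiplier: 60^(-9) ≡ 60^(72-9) = 60^63 ≡ 10 (mod 73).
Giant steps γ_i = 54·10^i mod 73: γ_0=54, γ_1=29, γ_2=71, γ_3=53, γ_4=19, γ_5=44, γ_6=2, γ_7=20 (in table at j=7).
x = i·n + j = 7·9 + 7 = 70.
Check: 60^70 ≡ 54 (mod 73).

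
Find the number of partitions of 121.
2056148051

p(n) counts ways to write n as a sum of positive integers (order ignored).
Euler's pentagonal recurrence: p(k) = p(k-1) + p(k-2) - p(k-5) - p(k-7) + p(k-12) + p(k-15) - ... (offsets j(3j∓1)/2, signs ++--, p(0)=1, p(<0)=0).
DP table for k = 0..120: p(0)=1, p(1)=1, p(2)=2, p(3)=3, p(4)=5, p(5)=7, p(6)=11, p(7)=15, p(8)=22, p(9)=30, p(10)=42, p(11)=56, p(12)=77, p(13)=101, p(14)=135, p(15)=176, p(16)=231, p(17)=297, p(18)=385, p(19)=490, p(20)=627, p(21)=792, p(22)=1002, p(23)=1255, p(24)=1575, p(25)=1958, p(26)=2436, p(27)=3010, p(28)=3718, p(29)=4565, p(30)=5604, p(31)=6842, p(32)=8349, p(33)=10143, p(34)=12310, p(35)=14883, p(36)=17977, p(37)=21637, p(38)=26015, p(39)=31185, p(40)=37338, p(41)=44583, p(42)=53174, p(43)=63261, p(44)=75175, p(45)=89134, p(46)=105558, p(47)=124754, p(48)=147273, p(49)=173525, p(50)=204226, p(51)=239943, p(52)=281589, p(53)=329931, p(54)=386155, p(55)=451276, p(56)=526823, p(57)=614154, p(58)=715220, p(59)=831820, p(60)=966467, p(61)=1121505, p(62)=1300156, p(63)=1505499, p(64)=1741630, p(65)=2012558, p(66)=2323520, p(67)=2679689, p(68)=3087735, p(69)=3554345, p(70)=4087968, p(71)=4697205, p(72)=5392783, p(73)=6185689, p(74)=7089500, p(75)=8118264, p(76)=9289091, p(77)=10619863, p(78)=12132164, p(79)=13848650, p(80)=15796476, p(81)=18004327, p(82)=20506255, p(83)=23338469, p(84)=26543660, p(85)=30167357, p(86)=34262962, p(87)=38887673, p(88)=44108109, p(89)=49995925, p(90)=56634173, p(91)=64112359, p(92)=72533807, p(93)=82010177, p(94)=92669720, p(95)=104651419, p(96)=118114304, p(97)=133230930, p(98)=150198136, p(99)=169229875, p(100)=190569292, p(101)=214481126, p(102)=241265379, p(103)=271248950, p(104)=304801365, p(105)=342325709, p(106)=384276336, p(107)=431149389, p(108)=483502844, p(109)=541946240, p(110)=607163746, p(111)=679903203, p(112)=761002156, p(113)=851376628, p(114)=952050665, p(115)=1064144451, p(116)=1188908248, p(117)=1327710076, p(118)=1482074143, p(119)=1653668665, p(120)=1844349560.
Final step: p(121) = p(120) + p(119) - p(116) - p(114) + p(109) + p(106) - p(99) - p(95) + p(86) + p(81) - p(70) - p(64) + p(51) + p(44) - p(29) - p(21) + p(4)
= 1844349560 + 1653668665 - 1188908248 - 952050665 + 541946240 + 384276336 - 169229875 - 104651419 + 34262962 + 18004327 - 4087968 - 1741630 + 239943 + 75175 - 4565 - 792 + 5
= 2056148051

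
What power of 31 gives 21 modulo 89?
14

Baby-step giant-step with step n = ⌈√89⌉ = 10.
Baby steps 31^j mod 89 (j:value) for j=0..9: 0:1, 1:31, 2:71, 3:65, 4:57, 5:76, 6:42, 7:56, 8:45, 9:60.
Giant-step multiplier: 31^(-10) ≡ 31^(88-10) = 31^78 ≡ 79 (mod 89).
Giant steps γ_i = 21·79^i mod 89: γ_0=21, γ_1=57 (in table at j=4).
x = i·n + j = 1·10 + 4 = 14.
Check: 31^14 ≡ 21 (mod 89).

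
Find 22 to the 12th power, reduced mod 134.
22

Repeated squaring. Binary of 12 = 1100.
22^1 ≡ 22 (mod 134); 22^2 ≡ 82 (mod 134); 22^4 ≡ 24 (mod 134); 22^8 ≡ 40 (mod 134)
22^12 = 22^4 × 22^8 ≡ 22 (mod 134)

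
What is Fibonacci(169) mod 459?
208

Matrix identity: Q^n = [[F_(n+1), F_n], [F_n, F_(n-1)]] with Q = [[1,1],[1,0]].
n = 169 = 10101001₂. Square-and-multiply, entries mod 459:
Q^1 = [[1,1],[1,0]]
Q^2 = (Q^1)² = [[2,1],[1,1]]
Q^5 = (Q^2)²·Q = [[8,5],[5,3]]
Q^10 = (Q^5)² = [[89,55],[55,34]]
Q^21 = (Q^10)²·Q = [[269,389],[389,339]]
Q^42 = (Q^21)² = [[149,127],[127,22]]
Q^84 = (Q^42)² = [[233,144],[144,89]]
Q^169 = (Q^84)²·Q = [[217,208],[208,9]]
F_169 mod 459 = Q^169[0][1] = 208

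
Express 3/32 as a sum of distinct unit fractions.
1/11 + 1/352

Greedy algorithm:
3/32: ceiling(32/3) = 11, use 1/11
1/352: ceiling(352/1) = 352, use 1/352
Result: 3/32 = 1/11 + 1/352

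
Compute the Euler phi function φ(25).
20

25 = 5^2
φ(n) = n × ∏(1 - 1/p) for each prime p dividing n
φ(25) = 25 × (1 - 1/5) = 20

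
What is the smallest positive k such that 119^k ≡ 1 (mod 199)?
198

199 is prime, so ord(119) divides φ(199) = 198.
Divisors of 198: 1, 2, 3, 6, 9, 11, 18, 22, 33, 66, 99, 198.
Repeated squaring: 119^1 ≡ 119, 119^2 ≡ 32, 119^4 ≡ 29, 119^8 ≡ 45, 119^16 ≡ 35, 119^32 ≡ 31, 119^64 ≡ 165, 119^128 ≡ 161 (mod 199).
Test 119^d mod 199 for each divisor d in increasing order:
119^1 ≡ 119
119^2 ≡ 32
119^3 = 119^2·119^1 ≡ 27
119^6 = 119^4·119^2 ≡ 132
119^9 = 119^8·119^1 ≡ 181
119^11 = 119^8·119^2·119^1 ≡ 21
119^18 = 119^16·119^2 ≡ 125
119^22 = 119^16·119^4·119^2 ≡ 43
119^33 = 119^32·119^1 ≡ 107
119^66 = 119^64·119^2 ≡ 106
119^99 = 119^64·119^32·119^2·119^1 ≡ 198
119^198 = 119^128·119^64·119^4·119^2 ≡ 1  ← first divisor giving 1
The order is 198.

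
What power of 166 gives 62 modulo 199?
90

Baby-step giant-step with step n = ⌈√199⌉ = 15.
Baby steps 166^j mod 199 (j:value) for j=0..14: 0:1, 1:166, 2:94, 3:82, 4:80, 5:146, 6:157, 7:192, 8:32, 9:138, 10:23, 11:37, 12:172, 13:95, 14:49.
Giant-step multiplier: 166^(-15) ≡ 166^(198-15) = 166^183 ≡ 191 (mod 199).
Giant steps γ_i = 62·191^i mod 199: γ_0=62, γ_1=101, γ_2=187, γ_3=96, γ_4=28, γ_5=174, γ_6=1 (in table at j=0).
x = i·n + j = 6·15 + 0 = 90.
Check: 166^90 ≡ 62 (mod 199).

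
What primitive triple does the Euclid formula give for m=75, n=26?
(4949, 3900, 6301)

Euclid's formula: a = m² - n², b = 2mn, c = m² + n²
m = 75, n = 26
a = 75² - 26² = 5625 - 676 = 4949
b = 2 × 75 × 26 = 3900
c = 75² + 26² = 5625 + 676 = 6301
Verification: 4949² + 3900² = 24492601 + 15210000 = 39702601 = 6301² ✓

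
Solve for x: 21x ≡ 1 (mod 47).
9

gcd(21, 47) = 1, so the inverse exists.
Extended Euclidean algorithm on (47, 21):
47 = 2 × 21 + 5  ⟹  5 = (1)·47 + (-2)·21
21 = 4 × 5 + 1  ⟹  1 = (-4)·47 + (9)·21
So (9)·21 ≡ 1 (mod 47), i.e. 21^(-1) ≡ 9 (mod 47).
Check: 21 × 9 = 189 ≡ 1 (mod 47)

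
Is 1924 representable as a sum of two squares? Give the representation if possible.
18² + 40² (a=18, b=40)

Factorization: 1924 = 2^2 × 13 × 37
By Fermat: n is sum of two squares iff every prime p ≡ 3 (mod 4) appears to even power.
All primes ≡ 3 (mod 4) appear to even power.
Search a = 0, 1, 2, … for 1924 - a² a perfect square: first hit at a = 18: 1924 - 324 = 1600 = 40².
1924 = 18² + 40² = 324 + 1600 ✓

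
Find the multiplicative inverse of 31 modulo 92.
3

gcd(31, 92) = 1, so the inverse exists.
Extended Euclidean algorithm on (92, 31):
92 = 2 × 31 + 30  ⟹  30 = (1)·92 + (-2)·31
31 = 1 × 30 + 1  ⟹  1 = (-1)·92 + (3)·31
So (3)·31 ≡ 1 (mod 92), i.e. 31^(-1) ≡ 3 (mod 92).
Check: 31 × 3 = 93 ≡ 1 (mod 92)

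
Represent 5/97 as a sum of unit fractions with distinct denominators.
1/20 + 1/647 + 1/1255180

Greedy algorithm:
5/97: ceiling(97/5) = 20, use 1/20
3/1940: ceiling(1940/3) = 647, use 1/647
1/1255180: ceiling(1255180/1) = 1255180, use 1/1255180
Result: 5/97 = 1/20 + 1/647 + 1/1255180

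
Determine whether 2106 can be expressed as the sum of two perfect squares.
9² + 45² (a=9, b=45)

Factorization: 2106 = 2 × 3^4 × 13
By Fermat: n is sum of two squares iff every prime p ≡ 3 (mod 4) appears to even power.
All primes ≡ 3 (mod 4) appear to even power.
Search a = 0, 1, 2, … for 2106 - a² a perfect square: first hit at a = 9: 2106 - 81 = 2025 = 45².
2106 = 9² + 45² = 81 + 2025 ✓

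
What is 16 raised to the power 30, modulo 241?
1

Repeated squaring. Binary of 30 = 11110.
16^1 ≡ 16 (mod 241); 16^2 ≡ 15 (mod 241); 16^4 ≡ 225 (mod 241); 16^8 ≡ 15 (mod 241); 16^16 ≡ 225 (mod 241)
16^30 = 16^2 × 16^4 × 16^8 × 16^16 ≡ 1 (mod 241)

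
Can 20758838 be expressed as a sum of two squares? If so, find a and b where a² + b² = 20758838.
Not possible

Factorization: 20758838 = 2 × 29 × 71^3
By Fermat: n is sum of two squares iff every prime p ≡ 3 (mod 4) appears to even power.
Prime(s) ≡ 3 (mod 4) with odd exponent: [(71, 3)]
Therefore 20758838 cannot be expressed as a² + b².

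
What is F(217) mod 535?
322

Matrix identity: Q^n = [[F_(n+1), F_n], [F_n, F_(n-1)]] with Q = [[1,1],[1,0]].
n = 217 = 11011001₂. Square-and-multiply, entries mod 535:
Q^1 = [[1,1],[1,0]]
Q^3 = (Q^1)²·Q = [[3,2],[2,1]]
Q^6 = (Q^3)² = [[13,8],[8,5]]
Q^13 = (Q^6)²·Q = [[377,233],[233,144]]
Q^27 = (Q^13)²·Q = [[21,73],[73,483]]
Q^54 = (Q^27)² = [[420,412],[412,8]]
Q^108 = (Q^54)² = [[534,321],[321,213]]
Q^217 = (Q^108)²·Q = [[429,322],[322,107]]
F_217 mod 535 = Q^217[0][1] = 322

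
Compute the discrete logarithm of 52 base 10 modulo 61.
54

Baby-step giant-step with step n = ⌈√61⌉ = 8.
Baby steps 10^j mod 61 (j:value) for j=0..7: 0:1, 1:10, 2:39, 3:24, 4:57, 5:21, 6:27, 7:26.
Giant-step multiplier: 10^(-8) ≡ 10^(60-8) = 10^52 ≡ 42 (mod 61).
Giant steps γ_i = 52·42^i mod 61: γ_0=52, γ_1=49, γ_2=45, γ_3=60, γ_4=19, γ_5=5, γ_6=27 (in table at j=6).
x = i·n + j = 6·8 + 6 = 54.
Check: 10^54 ≡ 52 (mod 61).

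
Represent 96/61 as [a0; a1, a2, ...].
[1; 1, 1, 2, 1, 8]

Euclidean algorithm steps:
96 = 1 × 61 + 35
61 = 1 × 35 + 26
35 = 1 × 26 + 9
26 = 2 × 9 + 8
9 = 1 × 8 + 1
8 = 8 × 1 + 0
Continued fraction: [1; 1, 1, 2, 1, 8]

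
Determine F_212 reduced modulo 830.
799

Matrix identity: Q^n = [[F_(n+1), F_n], [F_n, F_(n-1)]] with Q = [[1,1],[1,0]].
n = 212 = 11010100₂. Square-and-multiply, entries mod 830:
Q^1 = [[1,1],[1,0]]
Q^3 = (Q^1)²·Q = [[3,2],[2,1]]
Q^6 = (Q^3)² = [[13,8],[8,5]]
Q^13 = (Q^6)²·Q = [[377,233],[233,144]]
Q^26 = (Q^13)² = [[538,213],[213,325]]
Q^53 = (Q^26)²·Q = [[712,323],[323,389]]
Q^106 = (Q^53)² = [[393,383],[383,10]]
Q^212 = (Q^106)² = [[678,799],[799,709]]
F_212 mod 830 = Q^212[0][1] = 799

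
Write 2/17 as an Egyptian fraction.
1/9 + 1/153

Greedy algorithm:
2/17: ceiling(17/2) = 9, use 1/9
1/153: ceiling(153/1) = 153, use 1/153
Result: 2/17 = 1/9 + 1/153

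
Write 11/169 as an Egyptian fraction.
1/16 + 1/387 + 1/209290 + 1/109505550960

Greedy algorithm:
11/169: ceiling(169/11) = 16, use 1/16
7/2704: ceiling(2704/7) = 387, use 1/387
5/1046448: ceiling(1046448/5) = 209290, use 1/209290
1/109505550960: ceiling(109505550960/1) = 109505550960, use 1/109505550960
Result: 11/169 = 1/16 + 1/387 + 1/209290 + 1/109505550960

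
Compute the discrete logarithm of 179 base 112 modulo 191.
37

Baby-step giant-step with step n = ⌈√191⌉ = 14.
Baby steps 112^j mod 191 (j:value) for j=0..13: 0:1, 1:112, 2:129, 3:123, 4:24, 5:14, 6:40, 7:87, 8:3, 9:145, 10:5, 11:178, 12:72, 13:42.
Giant-step multiplier: 112^(-14) ≡ 112^(190-14) = 112^176 ≡ 78 (mod 191).
Giant steps γ_i = 179·78^i mod 191: γ_0=179, γ_1=19, γ_2=145 (in table at j=9).
x = i·n + j = 2·14 + 9 = 37.
Check: 112^37 ≡ 179 (mod 191).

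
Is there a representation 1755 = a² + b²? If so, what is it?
Not possible

Factorization: 1755 = 3^3 × 5 × 13
By Fermat: n is sum of two squares iff every prime p ≡ 3 (mod 4) appears to even power.
Prime(s) ≡ 3 (mod 4) with odd exponent: [(3, 3)]
Therefore 1755 cannot be expressed as a² + b².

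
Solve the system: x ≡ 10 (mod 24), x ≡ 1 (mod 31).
466

Using Chinese Remainder Theorem:
M = 24 × 31 = 744
M1 = 31, M2 = 24
y1 = 31^(-1) mod 24 = 7
y2 = 24^(-1) mod 31 = 22
x = (10×31×7 + 1×24×22) mod 744 = 466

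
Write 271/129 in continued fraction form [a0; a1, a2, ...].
[2; 9, 1, 12]

Euclidean algorithm steps:
271 = 2 × 129 + 13
129 = 9 × 13 + 12
13 = 1 × 12 + 1
12 = 12 × 1 + 0
Continued fraction: [2; 9, 1, 12]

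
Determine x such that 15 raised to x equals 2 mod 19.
5

Baby-step giant-step with step n = ⌈√19⌉ = 5.
Baby steps 15^j mod 19 (j:value) for j=0..4: 0:1, 1:15, 2:16, 3:12, 4:9.
Giant-step multiplier: 15^(-5) ≡ 15^(18-5) = 15^13 ≡ 10 (mod 19).
Giant steps γ_i = 2·10^i mod 19: γ_0=2, γ_1=1 (in table at j=0).
x = i·n + j = 1·5 + 0 = 5.
Check: 15^5 ≡ 2 (mod 19).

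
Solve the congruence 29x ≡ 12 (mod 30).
x ≡ 18 (mod 30)

gcd(29, 30) = 1, which divides 12, so solutions exist.
Find 29^(-1) mod 30 by the extended Euclidean algorithm:
30 = 1 × 29 + 1  ⟹  1 = (1)·30 + (-1)·29
So (-1)·29 ≡ 1 (mod 30), i.e. 29^(-1) ≡ -1 ≡ 29 (mod 30).
x ≡ 29 × 12 = 348 ≡ 18 (mod 30).
Check: 29 × 18 = 522 ≡ 12 (mod 30).
Unique solution: x ≡ 18 (mod 30)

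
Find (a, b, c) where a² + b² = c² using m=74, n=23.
(4947, 3404, 6005)

Euclid's formula: a = m² - n², b = 2mn, c = m² + n²
m = 74, n = 23
a = 74² - 23² = 5476 - 529 = 4947
b = 2 × 74 × 23 = 3404
c = 74² + 23² = 5476 + 529 = 6005
Verification: 4947² + 3404² = 24472809 + 11587216 = 36060025 = 6005² ✓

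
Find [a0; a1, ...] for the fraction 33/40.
[0; 1, 4, 1, 2, 2]

Euclidean algorithm steps:
33 = 0 × 40 + 33
40 = 1 × 33 + 7
33 = 4 × 7 + 5
7 = 1 × 5 + 2
5 = 2 × 2 + 1
2 = 2 × 1 + 0
Continued fraction: [0; 1, 4, 1, 2, 2]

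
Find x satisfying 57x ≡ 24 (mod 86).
x ≡ 14 (mod 86)

gcd(57, 86) = 1, which divides 24, so solutions exist.
Find 57^(-1) mod 86 by the extended Euclidean algorithm:
86 = 1 × 57 + 29  ⟹  29 = (1)·86 + (-1)·57
57 = 1 × 29 + 28  ⟹  28 = (-1)·86 + (2)·57
29 = 1 × 28 + 1  ⟹  1 = (2)·86 + (-3)·57
So (-3)·57 ≡ 1 (mod 86), i.e. 57^(-1) ≡ -3 ≡ 83 (mod 86).
x ≡ 83 × 24 = 1992 ≡ 14 (mod 86).
Check: 57 × 14 = 798 ≡ 24 (mod 86).
Unique solution: x ≡ 14 (mod 86)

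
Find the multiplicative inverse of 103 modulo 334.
227

gcd(103, 334) = 1, so the inverse exists.
Extended Euclidean algorithm on (334, 103):
334 = 3 × 103 + 25  ⟹  25 = (1)·334 + (-3)·103
103 = 4 × 25 + 3  ⟹  3 = (-4)·334 + (13)·103
25 = 8 × 3 + 1  ⟹  1 = (33)·334 + (-107)·103
So (-107)·103 ≡ 1 (mod 334), i.e. 103^(-1) ≡ -107 ≡ 227 (mod 334).
Check: 103 × 227 = 23381 ≡ 1 (mod 334)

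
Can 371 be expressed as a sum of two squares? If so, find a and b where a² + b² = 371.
Not possible

Factorization: 371 = 7 × 53
By Fermat: n is sum of two squares iff every prime p ≡ 3 (mod 4) appears to even power.
Prime(s) ≡ 3 (mod 4) with odd exponent: [(7, 1)]
Therefore 371 cannot be expressed as a² + b².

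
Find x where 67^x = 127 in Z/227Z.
171

Baby-step giant-step with step n = ⌈√227⌉ = 16.
Baby steps 67^j mod 227 (j:value) for j=0..15: 0:1, 1:67, 2:176, 3:215, 4:104, 5:158, 6:144, 7:114, 8:147, 9:88, 10:221, 11:52, 12:79, 13:72, 14:57, 15:187.
Giant-step multiplier: 67^(-16) ≡ 67^(226-16) = 67^210 ≡ 129 (mod 227).
Giant steps γ_i = 127·129^i mod 227: γ_0=127, γ_1=39, γ_2=37, γ_3=6, γ_4=93, γ_5=193, γ_6=154, γ_7=117, γ_8=111, γ_9=18, γ_10=52 (in table at j=11).
x = i·n + j = 10·16 + 11 = 171.
Check: 67^171 ≡ 127 (mod 227).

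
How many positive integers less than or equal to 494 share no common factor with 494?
216

494 = 2 × 13 × 19
φ(n) = n × ∏(1 - 1/p) for each prime p dividing n
φ(494) = 494 × (1 - 1/2) × (1 - 1/13) × (1 - 1/19) = 216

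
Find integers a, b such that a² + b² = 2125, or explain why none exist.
3² + 46² (a=3, b=46)

Factorization: 2125 = 5^3 × 17
By Fermat: n is sum of two squares iff every prime p ≡ 3 (mod 4) appears to even power.
All primes ≡ 3 (mod 4) appear to even power.
Search a = 0, 1, 2, … for 2125 - a² a perfect square: first hit at a = 3: 2125 - 9 = 2116 = 46².
2125 = 3² + 46² = 9 + 2116 ✓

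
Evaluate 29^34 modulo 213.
49

Repeated squaring. Binary of 34 = 100010.
29^1 ≡ 29 (mod 213); 29^2 ≡ 202 (mod 213); 29^4 ≡ 121 (mod 213); 29^8 ≡ 157 (mod 213); 29^16 ≡ 154 (mod 213); 29^32 ≡ 73 (mod 213)
29^34 = 29^2 × 29^32 ≡ 49 (mod 213)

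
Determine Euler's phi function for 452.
224

452 = 2^2 × 113
φ(n) = n × ∏(1 - 1/p) for each prime p dividing n
φ(452) = 452 × (1 - 1/2) × (1 - 1/113) = 224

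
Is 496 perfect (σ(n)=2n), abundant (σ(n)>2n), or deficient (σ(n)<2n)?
perfect

Proper divisors of 496: sum = 1 + 2 + 4 + 8 + 16 + 31 + 62 + 124 + 248 = 496
Since 496 = 496, 496 is perfect.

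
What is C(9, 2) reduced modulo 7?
1

Using Lucas' theorem:
Write n=9 and k=2 in base 7:
n in base 7: [1, 2]
k in base 7: [0, 2]
C(9,2) mod 7 = ∏ C(n_i, k_i) mod 7
Digit binomials (mod 7): C(1,0) = 1; C(2,2) = 1
Product: 1 × 1 = 1 ≡ 1 (mod 7)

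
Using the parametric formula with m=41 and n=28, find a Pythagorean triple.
(897, 2296, 2465)

Euclid's formula: a = m² - n², b = 2mn, c = m² + n²
m = 41, n = 28
a = 41² - 28² = 1681 - 784 = 897
b = 2 × 41 × 28 = 2296
c = 41² + 28² = 1681 + 784 = 2465
Verification: 897² + 2296² = 804609 + 5271616 = 6076225 = 2465² ✓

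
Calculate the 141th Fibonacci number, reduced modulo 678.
428

Matrix identity: Q^n = [[F_(n+1), F_n], [F_n, F_(n-1)]] with Q = [[1,1],[1,0]].
n = 141 = 10001101₂. Square-and-multiply, entries mod 678:
Q^1 = [[1,1],[1,0]]
Q^2 = (Q^1)² = [[2,1],[1,1]]
Q^4 = (Q^2)² = [[5,3],[3,2]]
Q^8 = (Q^4)² = [[34,21],[21,13]]
Q^17 = (Q^8)²·Q = [[550,241],[241,309]]
Q^35 = (Q^17)²·Q = [[114,563],[563,229]]
Q^70 = (Q^35)² = [[457,557],[557,578]]
Q^141 = (Q^70)²·Q = [[623,428],[428,195]]
F_141 mod 678 = Q^141[0][1] = 428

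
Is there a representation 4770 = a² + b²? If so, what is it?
3² + 69² (a=3, b=69)

Factorization: 4770 = 2 × 3^2 × 5 × 53
By Fermat: n is sum of two squares iff every prime p ≡ 3 (mod 4) appears to even power.
All primes ≡ 3 (mod 4) appear to even power.
Search a = 0, 1, 2, … for 4770 - a² a perfect square: first hit at a = 3: 4770 - 9 = 4761 = 69².
4770 = 3² + 69² = 9 + 4761 ✓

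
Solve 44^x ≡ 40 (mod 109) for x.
95

Baby-step giant-step with step n = ⌈√109⌉ = 11.
Baby steps 44^j mod 109 (j:value) for j=0..10: 0:1, 1:44, 2:83, 3:55, 4:22, 5:96, 6:82, 7:11, 8:48, 9:41, 10:60.
Giant-step multiplier: 44^(-11) ≡ 44^(108-11) = 44^97 ≡ 50 (mod 109).
Giant steps γ_i = 40·50^i mod 109: γ_0=40, γ_1=38, γ_2=47, γ_3=61, γ_4=107, γ_5=9, γ_6=14, γ_7=46, γ_8=11 (in table at j=7).
x = i·n + j = 8·11 + 7 = 95.
Check: 44^95 ≡ 40 (mod 109).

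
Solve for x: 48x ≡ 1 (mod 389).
154

gcd(48, 389) = 1, so the inverse exists.
Extended Euclidean algorithm on (389, 48):
389 = 8 × 48 + 5  ⟹  5 = (1)·389 + (-8)·48
48 = 9 × 5 + 3  ⟹  3 = (-9)·389 + (73)·48
5 = 1 × 3 + 2  ⟹  2 = (10)·389 + (-81)·48
3 = 1 × 2 + 1  ⟹  1 = (-19)·389 + (154)·48
So (154)·48 ≡ 1 (mod 389), i.e. 48^(-1) ≡ 154 (mod 389).
Check: 48 × 154 = 7392 ≡ 1 (mod 389)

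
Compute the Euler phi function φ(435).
224

435 = 3 × 5 × 29
φ(n) = n × ∏(1 - 1/p) for each prime p dividing n
φ(435) = 435 × (1 - 1/3) × (1 - 1/5) × (1 - 1/29) = 224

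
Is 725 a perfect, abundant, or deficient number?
deficient

Proper divisors of 725: sum = 1 + 5 + 25 + 29 + 145 = 205
Since 205 < 725, 725 is deficient.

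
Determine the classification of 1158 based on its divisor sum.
abundant

Proper divisors of 1158: sum = 1 + 2 + 3 + 6 + 193 + 386 + 579 = 1170
Since 1170 > 1158, 1158 is abundant.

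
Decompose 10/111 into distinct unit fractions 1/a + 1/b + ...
1/12 + 1/148

Greedy algorithm:
10/111: ceiling(111/10) = 12, use 1/12
1/148: ceiling(148/1) = 148, use 1/148
Result: 10/111 = 1/12 + 1/148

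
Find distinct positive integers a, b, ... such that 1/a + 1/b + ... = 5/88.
1/18 + 1/792

Greedy algorithm:
5/88: ceiling(88/5) = 18, use 1/18
1/792: ceiling(792/1) = 792, use 1/792
Result: 5/88 = 1/18 + 1/792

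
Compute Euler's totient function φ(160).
64

160 = 2^5 × 5
φ(n) = n × ∏(1 - 1/p) for each prime p dividing n
φ(160) = 160 × (1 - 1/2) × (1 - 1/5) = 64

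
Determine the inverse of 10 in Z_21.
19

gcd(10, 21) = 1, so the inverse exists.
Extended Euclidean algorithm on (21, 10):
21 = 2 × 10 + 1  ⟹  1 = (1)·21 + (-2)·10
So (-2)·10 ≡ 1 (mod 21), i.e. 10^(-1) ≡ -2 ≡ 19 (mod 21).
Check: 10 × 19 = 190 ≡ 1 (mod 21)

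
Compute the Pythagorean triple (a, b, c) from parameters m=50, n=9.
(2419, 900, 2581)

Euclid's formula: a = m² - n², b = 2mn, c = m² + n²
m = 50, n = 9
a = 50² - 9² = 2500 - 81 = 2419
b = 2 × 50 × 9 = 900
c = 50² + 9² = 2500 + 81 = 2581
Verification: 2419² + 900² = 5851561 + 810000 = 6661561 = 2581² ✓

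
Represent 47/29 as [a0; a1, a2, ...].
[1; 1, 1, 1, 1, 1, 3]

Euclidean algorithm steps:
47 = 1 × 29 + 18
29 = 1 × 18 + 11
18 = 1 × 11 + 7
11 = 1 × 7 + 4
7 = 1 × 4 + 3
4 = 1 × 3 + 1
3 = 3 × 1 + 0
Continued fraction: [1; 1, 1, 1, 1, 1, 3]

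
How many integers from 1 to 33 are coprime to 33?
20

33 = 3 × 11
φ(n) = n × ∏(1 - 1/p) for each prime p dividing n
φ(33) = 33 × (1 - 1/3) × (1 - 1/11) = 20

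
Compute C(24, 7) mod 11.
0

Using Lucas' theorem:
Write n=24 and k=7 in base 11:
n in base 11: [2, 2]
k in base 11: [0, 7]
C(24,7) mod 11 = ∏ C(n_i, k_i) mod 11
Digit binomials (mod 11): C(2,0) = 1; C(2,7) = 0 (k_i > n_i)
Product: 1 × 0 = 0 ≡ 0 (mod 11)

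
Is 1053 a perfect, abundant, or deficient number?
deficient

Proper divisors of 1053: sum = 1 + 3 + 9 + 13 + 27 + 39 + 81 + 117 + 351 = 641
Since 641 < 1053, 1053 is deficient.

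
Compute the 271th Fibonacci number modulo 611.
281

Matrix identity: Q^n = [[F_(n+1), F_n], [F_n, F_(n-1)]] with Q = [[1,1],[1,0]].
n = 271 = 100001111₂. Square-and-multiply, entries mod 611:
Q^1 = [[1,1],[1,0]]
Q^2 = (Q^1)² = [[2,1],[1,1]]
Q^4 = (Q^2)² = [[5,3],[3,2]]
Q^8 = (Q^4)² = [[34,21],[21,13]]
Q^16 = (Q^8)² = [[375,376],[376,610]]
Q^33 = (Q^16)²·Q = [[424,330],[330,94]]
Q^67 = (Q^33)²·Q = [[144,284],[284,471]]
Q^135 = (Q^67)²·Q = [[491,577],[577,525]]
Q^271 = (Q^135)²·Q = [[564,281],[281,283]]
F_271 mod 611 = Q^271[0][1] = 281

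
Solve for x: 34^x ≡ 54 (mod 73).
58

Baby-step giant-step with step n = ⌈√73⌉ = 9.
Baby steps 34^j mod 73 (j:value) for j=0..8: 0:1, 1:34, 2:61, 3:30, 4:71, 5:5, 6:24, 7:13, 8:4.
Giant-step multiplier: 34^(-9) ≡ 34^(72-9) = 34^63 ≡ 51 (mod 73).
Giant steps γ_i = 54·51^i mod 73: γ_0=54, γ_1=53, γ_2=2, γ_3=29, γ_4=19, γ_5=20, γ_6=71 (in table at j=4).
x = i·n + j = 6·9 + 4 = 58.
Check: 34^58 ≡ 54 (mod 73).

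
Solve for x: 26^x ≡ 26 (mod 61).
1

Baby-step giant-step with step n = ⌈√61⌉ = 8.
Baby steps 26^j mod 61 (j:value) for j=0..7: 0:1, 1:26, 2:5, 3:8, 4:25, 5:40, 6:3, 7:17.
h = 26 is already in the table at j=1, so x = 1.
Check: 26^1 ≡ 26 (mod 61).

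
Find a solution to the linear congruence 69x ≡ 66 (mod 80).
x ≡ 74 (mod 80)

gcd(69, 80) = 1, which divides 66, so solutions exist.
Find 69^(-1) mod 80 by the extended Euclidean algorithm:
80 = 1 × 69 + 11  ⟹  11 = (1)·80 + (-1)·69
69 = 6 × 11 + 3  ⟹  3 = (-6)·80 + (7)·69
11 = 3 × 3 + 2  ⟹  2 = (19)·80 + (-22)·69
3 = 1 × 2 + 1  ⟹  1 = (-25)·80 + (29)·69
So (29)·69 ≡ 1 (mod 80), i.e. 69^(-1) ≡ 29 (mod 80).
x ≡ 29 × 66 = 1914 ≡ 74 (mod 80).
Check: 69 × 74 = 5106 ≡ 66 (mod 80).
Unique solution: x ≡ 74 (mod 80)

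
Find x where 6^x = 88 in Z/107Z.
75

Baby-step giant-step with step n = ⌈√107⌉ = 11.
Baby steps 6^j mod 107 (j:value) for j=0..10: 0:1, 1:6, 2:36, 3:2, 4:12, 5:72, 6:4, 7:24, 8:37, 9:8, 10:48.
Giant-step multiplier: 6^(-11) ≡ 6^(106-11) = 6^95 ≡ 94 (mod 107).
Giant steps γ_i = 88·94^i mod 107: γ_0=88, γ_1=33, γ_2=106, γ_3=13, γ_4=45, γ_5=57, γ_6=8 (in table at j=9).
x = i·n + j = 6·11 + 9 = 75.
Check: 6^75 ≡ 88 (mod 107).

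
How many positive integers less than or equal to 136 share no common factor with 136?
64

136 = 2^3 × 17
φ(n) = n × ∏(1 - 1/p) for each prime p dividing n
φ(136) = 136 × (1 - 1/2) × (1 - 1/17) = 64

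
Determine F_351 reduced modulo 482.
448

Matrix identity: Q^n = [[F_(n+1), F_n], [F_n, F_(n-1)]] with Q = [[1,1],[1,0]].
n = 351 = 101011111₂. Square-and-multiply, entries mod 482:
Q^1 = [[1,1],[1,0]]
Q^2 = (Q^1)² = [[2,1],[1,1]]
Q^5 = (Q^2)²·Q = [[8,5],[5,3]]
Q^10 = (Q^5)² = [[89,55],[55,34]]
Q^21 = (Q^10)²·Q = [[359,342],[342,17]]
Q^43 = (Q^21)²·Q = [[405,25],[25,380]]
Q^87 = (Q^43)²·Q = [[151,288],[288,345]]
Q^175 = (Q^87)²·Q = [[363,187],[187,176]]
Q^351 = (Q^175)²·Q = [[21,448],[448,55]]
F_351 mod 482 = Q^351[0][1] = 448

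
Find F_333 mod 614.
190

Matrix identity: Q^n = [[F_(n+1), F_n], [F_n, F_(n-1)]] with Q = [[1,1],[1,0]].
n = 333 = 101001101₂. Square-and-multiply, entries mod 614:
Q^1 = [[1,1],[1,0]]
Q^2 = (Q^1)² = [[2,1],[1,1]]
Q^5 = (Q^2)²·Q = [[8,5],[5,3]]
Q^10 = (Q^5)² = [[89,55],[55,34]]
Q^20 = (Q^10)² = [[508,11],[11,497]]
Q^41 = (Q^20)²·Q = [[308,305],[305,3]]
Q^83 = (Q^41)²·Q = [[304,5],[5,299]]
Q^166 = (Q^83)² = [[341,559],[559,396]]
Q^333 = (Q^166)²·Q = [[179,190],[190,603]]
F_333 mod 614 = Q^333[0][1] = 190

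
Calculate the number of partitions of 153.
54770336324

p(n) counts ways to write n as a sum of positive integers (order ignored).
Euler's pentagonal recurrence: p(k) = p(k-1) + p(k-2) - p(k-5) - p(k-7) + p(k-12) + p(k-15) - ... (offsets j(3j∓1)/2, signs ++--, p(0)=1, p(<0)=0).
DP table for k = 0..152: p(0)=1, p(1)=1, p(2)=2, p(3)=3, p(4)=5, p(5)=7, p(6)=11, p(7)=15, p(8)=22, p(9)=30, p(10)=42, p(11)=56, p(12)=77, p(13)=101, p(14)=135, p(15)=176, p(16)=231, p(17)=297, p(18)=385, p(19)=490, p(20)=627, p(21)=792, p(22)=1002, p(23)=1255, p(24)=1575, p(25)=1958, p(26)=2436, p(27)=3010, p(28)=3718, p(29)=4565, p(30)=5604, p(31)=6842, p(32)=8349, p(33)=10143, p(34)=12310, p(35)=14883, p(36)=17977, p(37)=21637, p(38)=26015, p(39)=31185, p(40)=37338, p(41)=44583, p(42)=53174, p(43)=63261, p(44)=75175, p(45)=89134, p(46)=105558, p(47)=124754, p(48)=147273, p(49)=173525, p(50)=204226, p(51)=239943, p(52)=281589, p(53)=329931, p(54)=386155, p(55)=451276, p(56)=526823, p(57)=614154, p(58)=715220, p(59)=831820, p(60)=966467, p(61)=1121505, p(62)=1300156, p(63)=1505499, p(64)=1741630, p(65)=2012558, p(66)=2323520, p(67)=2679689, p(68)=3087735, p(69)=3554345, p(70)=4087968, p(71)=4697205, p(72)=5392783, p(73)=6185689, p(74)=7089500, p(75)=8118264, p(76)=9289091, p(77)=10619863, p(78)=12132164, p(79)=13848650, p(80)=15796476, p(81)=18004327, p(82)=20506255, p(83)=23338469, p(84)=26543660, p(85)=30167357, p(86)=34262962, p(87)=38887673, p(88)=44108109, p(89)=49995925, p(90)=56634173, p(91)=64112359, p(92)=72533807, p(93)=82010177, p(94)=92669720, p(95)=104651419, p(96)=118114304, p(97)=133230930, p(98)=150198136, p(99)=169229875, p(100)=190569292, p(101)=214481126, p(102)=241265379, p(103)=271248950, p(104)=304801365, p(105)=342325709, p(106)=384276336, p(107)=431149389, p(108)=483502844, p(109)=541946240, p(110)=607163746, p(111)=679903203, p(112)=761002156, p(113)=851376628, p(114)=952050665, p(115)=1064144451, p(116)=1188908248, p(117)=1327710076, p(118)=1482074143, p(119)=1653668665, p(120)=1844349560, p(121)=2056148051, p(122)=2291320912, p(123)=2552338241, p(124)=2841940500, p(125)=3163127352, p(126)=3519222692, p(127)=3913864295, p(128)=4351078600, p(129)=4835271870, p(130)=5371315400, p(131)=5964539504, p(132)=6620830889, p(133)=7346629512, p(134)=8149040695, p(135)=9035836076, p(136)=10015581680, p(137)=11097645016, p(138)=12292341831, p(139)=13610949895, p(140)=15065878135, p(141)=16670689208, p(142)=18440293320, p(143)=20390982757, p(144)=22540654445, p(145)=24908858009, p(146)=27517052599, p(147)=30388671978, p(148)=33549419497, p(149)=37027355200, p(150)=40853235313, p(151)=45060624582, p(152)=49686288421.
Final step: p(153) = p(152) + p(151) - p(148) - p(146) + p(141) + p(138) - p(131) - p(127) + p(118) + p(113) - p(102) - p(96) + p(83) + p(76) - p(61) - p(53) + p(36) + p(27) - p(8)
= 49686288421 + 45060624582 - 33549419497 - 27517052599 + 16670689208 + 12292341831 - 5964539504 - 3913864295 + 1482074143 + 851376628 - 241265379 - 118114304 + 23338469 + 9289091 - 1121505 - 329931 + 17977 + 3010 - 22
= 54770336324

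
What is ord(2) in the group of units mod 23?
11

23 is prime, so ord(2) divides φ(23) = 22.
Divisors of 22: 1, 2, 11, 22.
Repeated squaring: 2^1 ≡ 2, 2^2 ≡ 4, 2^4 ≡ 16, 2^8 ≡ 3, 2^16 ≡ 9 (mod 23).
Test 2^d mod 23 for each divisor d in increasing order:
2^1 ≡ 2
2^2 ≡ 4
2^11 = 2^8·2^2·2^1 ≡ 1  ← first divisor giving 1
The order is 11.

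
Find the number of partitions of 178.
571701605655

p(n) counts ways to write n as a sum of positive integers (order ignored).
Euler's pentagonal recurrence: p(k) = p(k-1) + p(k-2) - p(k-5) - p(k-7) + p(k-12) + p(k-15) - ... (offsets j(3j∓1)/2, signs ++--, p(0)=1, p(<0)=0).
DP table for k = 0..177: p(0)=1, p(1)=1, p(2)=2, p(3)=3, p(4)=5, p(5)=7, p(6)=11, p(7)=15, p(8)=22, p(9)=30, p(10)=42, p(11)=56, p(12)=77, p(13)=101, p(14)=135, p(15)=176, p(16)=231, p(17)=297, p(18)=385, p(19)=490, p(20)=627, p(21)=792, p(22)=1002, p(23)=1255, p(24)=1575, p(25)=1958, p(26)=2436, p(27)=3010, p(28)=3718, p(29)=4565, p(30)=5604, p(31)=6842, p(32)=8349, p(33)=10143, p(34)=12310, p(35)=14883, p(36)=17977, p(37)=21637, p(38)=26015, p(39)=31185, p(40)=37338, p(41)=44583, p(42)=53174, p(43)=63261, p(44)=75175, p(45)=89134, p(46)=105558, p(47)=124754, p(48)=147273, p(49)=173525, p(50)=204226, p(51)=239943, p(52)=281589, p(53)=329931, p(54)=386155, p(55)=451276, p(56)=526823, p(57)=614154, p(58)=715220, p(59)=831820, p(60)=966467, p(61)=1121505, p(62)=1300156, p(63)=1505499, p(64)=1741630, p(65)=2012558, p(66)=2323520, p(67)=2679689, p(68)=3087735, p(69)=3554345, p(70)=4087968, p(71)=4697205, p(72)=5392783, p(73)=6185689, p(74)=7089500, p(75)=8118264, p(76)=9289091, p(77)=10619863, p(78)=12132164, p(79)=13848650, p(80)=15796476, p(81)=18004327, p(82)=20506255, p(83)=23338469, p(84)=26543660, p(85)=30167357, p(86)=34262962, p(87)=38887673, p(88)=44108109, p(89)=49995925, p(90)=56634173, p(91)=64112359, p(92)=72533807, p(93)=82010177, p(94)=92669720, p(95)=104651419, p(96)=118114304, p(97)=133230930, p(98)=150198136, p(99)=169229875, p(100)=190569292, p(101)=214481126, p(102)=241265379, p(103)=271248950, p(104)=304801365, p(105)=342325709, p(106)=384276336, p(107)=431149389, p(108)=483502844, p(109)=541946240, p(110)=607163746, p(111)=679903203, p(112)=761002156, p(113)=851376628, p(114)=952050665, p(115)=1064144451, p(116)=1188908248, p(117)=1327710076, p(118)=1482074143, p(119)=1653668665, p(120)=1844349560, p(121)=2056148051, p(122)=2291320912, p(123)=2552338241, p(124)=2841940500, p(125)=3163127352, p(126)=3519222692, p(127)=3913864295, p(128)=4351078600, p(129)=4835271870, p(130)=5371315400, p(131)=5964539504, p(132)=6620830889, p(133)=7346629512, p(134)=8149040695, p(135)=9035836076, p(136)=10015581680, p(137)=11097645016, p(138)=12292341831, p(139)=13610949895, p(140)=15065878135, p(141)=16670689208, p(142)=18440293320, p(143)=20390982757, p(144)=22540654445, p(145)=24908858009, p(146)=27517052599, p(147)=30388671978, p(148)=33549419497, p(149)=37027355200, p(150)=40853235313, p(151)=45060624582, p(152)=49686288421, p(153)=54770336324, p(154)=60356673280, p(155)=66493182097, p(156)=73232243759, p(157)=80630964769, p(158)=88751778802, p(159)=97662728555, p(160)=107438159466, p(161)=118159068427, p(162)=129913904637, p(163)=142798995930, p(164)=156919475295, p(165)=172389800255, p(166)=189334822579, p(167)=207890420102, p(168)=228204732751, p(169)=250438925115, p(170)=274768617130, p(171)=301384802048, p(172)=330495499613, p(173)=362326859895, p(174)=397125074750, p(175)=435157697830, p(176)=476715857290, p(177)=522115831195.
Final step: p(178) = p(177) + p(176) - p(173) - p(171) + p(166) + p(163) - p(156) - p(152) + p(143) + p(138) - p(127) - p(121) + p(108) + p(101) - p(86) - p(78) + p(61) + p(52) - p(33) - p(23) + p(2)
= 522115831195 + 476715857290 - 362326859895 - 301384802048 + 189334822579 + 142798995930 - 73232243759 - 49686288421 + 20390982757 + 12292341831 - 3913864295 - 2056148051 + 483502844 + 214481126 - 34262962 - 12132164 + 1121505 + 281589 - 10143 - 1255 + 2
= 571701605655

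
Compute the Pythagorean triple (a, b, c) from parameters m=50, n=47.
(291, 4700, 4709)

Euclid's formula: a = m² - n², b = 2mn, c = m² + n²
m = 50, n = 47
a = 50² - 47² = 2500 - 2209 = 291
b = 2 × 50 × 47 = 4700
c = 50² + 47² = 2500 + 2209 = 4709
Verification: 291² + 4700² = 84681 + 22090000 = 22174681 = 4709² ✓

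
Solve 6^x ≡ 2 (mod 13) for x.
5

Baby-step giant-step with step n = ⌈√13⌉ = 4.
Baby steps 6^j mod 13 (j:value) for j=0..3: 0:1, 1:6, 2:10, 3:8.
Giant-step multiplier: 6^(-4) ≡ 6^(12-4) = 6^8 ≡ 3 (mod 13).
Giant steps γ_i = 2·3^i mod 13: γ_0=2, γ_1=6 (in table at j=1).
x = i·n + j = 1·4 + 1 = 5.
Check: 6^5 ≡ 2 (mod 13).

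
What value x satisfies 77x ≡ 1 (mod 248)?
29

gcd(77, 248) = 1, so the inverse exists.
Extended Euclidean algorithm on (248, 77):
248 = 3 × 77 + 17  ⟹  17 = (1)·248 + (-3)·77
77 = 4 × 17 + 9  ⟹  9 = (-4)·248 + (13)·77
17 = 1 × 9 + 8  ⟹  8 = (5)·248 + (-16)·77
9 = 1 × 8 + 1  ⟹  1 = (-9)·248 + (29)·77
So (29)·77 ≡ 1 (mod 248), i.e. 77^(-1) ≡ 29 (mod 248).
Check: 77 × 29 = 2233 ≡ 1 (mod 248)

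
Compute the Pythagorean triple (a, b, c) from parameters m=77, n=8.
(5865, 1232, 5993)

Euclid's formula: a = m² - n², b = 2mn, c = m² + n²
m = 77, n = 8
a = 77² - 8² = 5929 - 64 = 5865
b = 2 × 77 × 8 = 1232
c = 77² + 8² = 5929 + 64 = 5993
Verification: 5865² + 1232² = 34398225 + 1517824 = 35916049 = 5993² ✓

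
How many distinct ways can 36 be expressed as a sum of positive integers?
17977

p(n) counts ways to write n as a sum of positive integers (order ignored).
Euler's pentagonal recurrence: p(k) = p(k-1) + p(k-2) - p(k-5) - p(k-7) + p(k-12) + p(k-15) - ... (offsets j(3j∓1)/2, signs ++--, p(0)=1, p(<0)=0).
DP table for k = 0..35: p(0)=1, p(1)=1, p(2)=2, p(3)=3, p(4)=5, p(5)=7, p(6)=11, p(7)=15, p(8)=22, p(9)=30, p(10)=42, p(11)=56, p(12)=77, p(13)=101, p(14)=135, p(15)=176, p(16)=231, p(17)=297, p(18)=385, p(19)=490, p(20)=627, p(21)=792, p(22)=1002, p(23)=1255, p(24)=1575, p(25)=1958, p(26)=2436, p(27)=3010, p(28)=3718, p(29)=4565, p(30)=5604, p(31)=6842, p(32)=8349, p(33)=10143, p(34)=12310, p(35)=14883.
Final step: p(36) = p(35) + p(34) - p(31) - p(29) + p(24) + p(21) - p(14) - p(10) + p(1)
= 14883 + 12310 - 6842 - 4565 + 1575 + 792 - 135 - 42 + 1
= 17977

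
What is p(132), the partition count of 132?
6620830889

p(n) counts ways to write n as a sum of positive integers (order ignored).
Euler's pentagonal recurrence: p(k) = p(k-1) + p(k-2) - p(k-5) - p(k-7) + p(k-12) + p(k-15) - ... (offsets j(3j∓1)/2, signs ++--, p(0)=1, p(<0)=0).
DP table for k = 0..131: p(0)=1, p(1)=1, p(2)=2, p(3)=3, p(4)=5, p(5)=7, p(6)=11, p(7)=15, p(8)=22, p(9)=30, p(10)=42, p(11)=56, p(12)=77, p(13)=101, p(14)=135, p(15)=176, p(16)=231, p(17)=297, p(18)=385, p(19)=490, p(20)=627, p(21)=792, p(22)=1002, p(23)=1255, p(24)=1575, p(25)=1958, p(26)=2436, p(27)=3010, p(28)=3718, p(29)=4565, p(30)=5604, p(31)=6842, p(32)=8349, p(33)=10143, p(34)=12310, p(35)=14883, p(36)=17977, p(37)=21637, p(38)=26015, p(39)=31185, p(40)=37338, p(41)=44583, p(42)=53174, p(43)=63261, p(44)=75175, p(45)=89134, p(46)=105558, p(47)=124754, p(48)=147273, p(49)=173525, p(50)=204226, p(51)=239943, p(52)=281589, p(53)=329931, p(54)=386155, p(55)=451276, p(56)=526823, p(57)=614154, p(58)=715220, p(59)=831820, p(60)=966467, p(61)=1121505, p(62)=1300156, p(63)=1505499, p(64)=1741630, p(65)=2012558, p(66)=2323520, p(67)=2679689, p(68)=3087735, p(69)=3554345, p(70)=4087968, p(71)=4697205, p(72)=5392783, p(73)=6185689, p(74)=7089500, p(75)=8118264, p(76)=9289091, p(77)=10619863, p(78)=12132164, p(79)=13848650, p(80)=15796476, p(81)=18004327, p(82)=20506255, p(83)=23338469, p(84)=26543660, p(85)=30167357, p(86)=34262962, p(87)=38887673, p(88)=44108109, p(89)=49995925, p(90)=56634173, p(91)=64112359, p(92)=72533807, p(93)=82010177, p(94)=92669720, p(95)=104651419, p(96)=118114304, p(97)=133230930, p(98)=150198136, p(99)=169229875, p(100)=190569292, p(101)=214481126, p(102)=241265379, p(103)=271248950, p(104)=304801365, p(105)=342325709, p(106)=384276336, p(107)=431149389, p(108)=483502844, p(109)=541946240, p(110)=607163746, p(111)=679903203, p(112)=761002156, p(113)=851376628, p(114)=952050665, p(115)=1064144451, p(116)=1188908248, p(117)=1327710076, p(118)=1482074143, p(119)=1653668665, p(120)=1844349560, p(121)=2056148051, p(122)=2291320912, p(123)=2552338241, p(124)=2841940500, p(125)=3163127352, p(126)=3519222692, p(127)=3913864295, p(128)=4351078600, p(129)=4835271870, p(130)=5371315400, p(131)=5964539504.
Final step: p(132) = p(131) + p(130) - p(127) - p(125) + p(120) + p(117) - p(110) - p(106) + p(97) + p(92) - p(81) - p(75) + p(62) + p(55) - p(40) - p(32) + p(15) + p(6)
= 5964539504 + 5371315400 - 3913864295 - 3163127352 + 1844349560 + 1327710076 - 607163746 - 384276336 + 133230930 + 72533807 - 18004327 - 8118264 + 1300156 + 451276 - 37338 - 8349 + 176 + 11
= 6620830889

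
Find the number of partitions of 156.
73232243759

p(n) counts ways to write n as a sum of positive integers (order ignored).
Euler's pentagonal recurrence: p(k) = p(k-1) + p(k-2) - p(k-5) - p(k-7) + p(k-12) + p(k-15) - ... (offsets j(3j∓1)/2, signs ++--, p(0)=1, p(<0)=0).
DP table for k = 0..155: p(0)=1, p(1)=1, p(2)=2, p(3)=3, p(4)=5, p(5)=7, p(6)=11, p(7)=15, p(8)=22, p(9)=30, p(10)=42, p(11)=56, p(12)=77, p(13)=101, p(14)=135, p(15)=176, p(16)=231, p(17)=297, p(18)=385, p(19)=490, p(20)=627, p(21)=792, p(22)=1002, p(23)=1255, p(24)=1575, p(25)=1958, p(26)=2436, p(27)=3010, p(28)=3718, p(29)=4565, p(30)=5604, p(31)=6842, p(32)=8349, p(33)=10143, p(34)=12310, p(35)=14883, p(36)=17977, p(37)=21637, p(38)=26015, p(39)=31185, p(40)=37338, p(41)=44583, p(42)=53174, p(43)=63261, p(44)=75175, p(45)=89134, p(46)=105558, p(47)=124754, p(48)=147273, p(49)=173525, p(50)=204226, p(51)=239943, p(52)=281589, p(53)=329931, p(54)=386155, p(55)=451276, p(56)=526823, p(57)=614154, p(58)=715220, p(59)=831820, p(60)=966467, p(61)=1121505, p(62)=1300156, p(63)=1505499, p(64)=1741630, p(65)=2012558, p(66)=2323520, p(67)=2679689, p(68)=3087735, p(69)=3554345, p(70)=4087968, p(71)=4697205, p(72)=5392783, p(73)=6185689, p(74)=7089500, p(75)=8118264, p(76)=9289091, p(77)=10619863, p(78)=12132164, p(79)=13848650, p(80)=15796476, p(81)=18004327, p(82)=20506255, p(83)=23338469, p(84)=26543660, p(85)=30167357, p(86)=34262962, p(87)=38887673, p(88)=44108109, p(89)=49995925, p(90)=56634173, p(91)=64112359, p(92)=72533807, p(93)=82010177, p(94)=92669720, p(95)=104651419, p(96)=118114304, p(97)=133230930, p(98)=150198136, p(99)=169229875, p(100)=190569292, p(101)=214481126, p(102)=241265379, p(103)=271248950, p(104)=304801365, p(105)=342325709, p(106)=384276336, p(107)=431149389, p(108)=483502844, p(109)=541946240, p(110)=607163746, p(111)=679903203, p(112)=761002156, p(113)=851376628, p(114)=952050665, p(115)=1064144451, p(116)=1188908248, p(117)=1327710076, p(118)=1482074143, p(119)=1653668665, p(120)=1844349560, p(121)=2056148051, p(122)=2291320912, p(123)=2552338241, p(124)=2841940500, p(125)=3163127352, p(126)=3519222692, p(127)=3913864295, p(128)=4351078600, p(129)=4835271870, p(130)=5371315400, p(131)=5964539504, p(132)=6620830889, p(133)=7346629512, p(134)=8149040695, p(135)=9035836076, p(136)=10015581680, p(137)=11097645016, p(138)=12292341831, p(139)=13610949895, p(140)=15065878135, p(141)=16670689208, p(142)=18440293320, p(143)=20390982757, p(144)=22540654445, p(145)=24908858009, p(146)=27517052599, p(147)=30388671978, p(148)=33549419497, p(149)=37027355200, p(150)=40853235313, p(151)=45060624582, p(152)=49686288421, p(153)=54770336324, p(154)=60356673280, p(155)=66493182097.
Final step: p(156) = p(155) + p(154) - p(151) - p(149) + p(144) + p(141) - p(134) - p(130) + p(121) + p(116) - p(105) - p(99) + p(86) + p(79) - p(64) - p(56) + p(39) + p(30) - p(11) - p(1)
= 66493182097 + 60356673280 - 45060624582 - 37027355200 + 22540654445 + 16670689208 - 8149040695 - 5371315400 + 2056148051 + 1188908248 - 342325709 - 169229875 + 34262962 + 13848650 - 1741630 - 526823 + 31185 + 5604 - 56 - 1
= 73232243759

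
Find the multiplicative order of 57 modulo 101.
20

101 is prime, so ord(57) divides φ(101) = 100.
Divisors of 100: 1, 2, 4, 5, 10, 20, 25, 50, 100.
Repeated squaring: 57^1 ≡ 57, 57^2 ≡ 17, 57^4 ≡ 87, 57^8 ≡ 95, 57^16 ≡ 36, 57^32 ≡ 84, 57^64 ≡ 87 (mod 101).
Test 57^d mod 101 for each divisor d in increasing order:
57^1 ≡ 57
57^2 ≡ 17
57^4 ≡ 87
57^5 = 57^4·57^1 ≡ 10
57^10 = 57^8·57^2 ≡ 100
57^20 = 57^16·57^4 ≡ 1  ← first divisor giving 1
The order is 20.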